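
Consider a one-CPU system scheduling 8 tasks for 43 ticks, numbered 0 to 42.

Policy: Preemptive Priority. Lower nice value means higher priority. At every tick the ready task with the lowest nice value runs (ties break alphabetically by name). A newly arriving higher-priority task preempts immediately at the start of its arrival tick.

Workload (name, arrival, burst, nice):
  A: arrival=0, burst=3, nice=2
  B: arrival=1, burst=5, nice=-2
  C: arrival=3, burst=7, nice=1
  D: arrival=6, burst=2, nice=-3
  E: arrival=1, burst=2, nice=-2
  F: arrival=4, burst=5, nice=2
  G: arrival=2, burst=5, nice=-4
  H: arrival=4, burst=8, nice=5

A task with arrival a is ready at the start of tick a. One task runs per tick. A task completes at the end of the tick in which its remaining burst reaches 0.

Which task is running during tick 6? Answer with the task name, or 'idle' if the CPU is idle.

t=0: ready={A} → run A
t=1: ready={A,B,E} → run B
t=2: ready={A,B,E,G} → run G
t=3: ready={A,B,C,E,G} → run G
t=4: ready={A,B,C,E,F,G,H} → run G
t=5: ready={A,B,C,E,F,G,H} → run G
t=6: ready={A,B,C,D,E,F,G,H} → run G
t=7: ready={A,B,C,D,E,F,H} → run D
t=8: ready={A,B,C,D,E,F,H} → run D
t=9: ready={A,B,C,E,F,H} → run B
t=10: ready={A,B,C,E,F,H} → run B
t=11: ready={A,B,C,E,F,H} → run B
t=12: ready={A,B,C,E,F,H} → run B
t=13: ready={A,C,E,F,H} → run E
t=14: ready={A,C,E,F,H} → run E
t=15: ready={A,C,F,H} → run C
t=16: ready={A,C,F,H} → run C
t=17: ready={A,C,F,H} → run C
t=18: ready={A,C,F,H} → run C
t=19: ready={A,C,F,H} → run C
t=20: ready={A,C,F,H} → run C
t=21: ready={A,C,F,H} → run C
t=22: ready={A,F,H} → run A
t=23: ready={A,F,H} → run A
t=24: ready={F,H} → run F
t=25: ready={F,H} → run F
t=26: ready={F,H} → run F
t=27: ready={F,H} → run F
t=28: ready={F,H} → run F
t=29: ready={H} → run H
t=30: ready={H} → run H
t=31: ready={H} → run H
t=32: ready={H} → run H
t=33: ready={H} → run H
t=34: ready={H} → run H
t=35: ready={H} → run H
t=36: ready={H} → run H
t=37: (idle)
t=38: (idle)
t=39: (idle)
t=40: (idle)
t=41: (idle)
t=42: (idle)

running at tick 6 = G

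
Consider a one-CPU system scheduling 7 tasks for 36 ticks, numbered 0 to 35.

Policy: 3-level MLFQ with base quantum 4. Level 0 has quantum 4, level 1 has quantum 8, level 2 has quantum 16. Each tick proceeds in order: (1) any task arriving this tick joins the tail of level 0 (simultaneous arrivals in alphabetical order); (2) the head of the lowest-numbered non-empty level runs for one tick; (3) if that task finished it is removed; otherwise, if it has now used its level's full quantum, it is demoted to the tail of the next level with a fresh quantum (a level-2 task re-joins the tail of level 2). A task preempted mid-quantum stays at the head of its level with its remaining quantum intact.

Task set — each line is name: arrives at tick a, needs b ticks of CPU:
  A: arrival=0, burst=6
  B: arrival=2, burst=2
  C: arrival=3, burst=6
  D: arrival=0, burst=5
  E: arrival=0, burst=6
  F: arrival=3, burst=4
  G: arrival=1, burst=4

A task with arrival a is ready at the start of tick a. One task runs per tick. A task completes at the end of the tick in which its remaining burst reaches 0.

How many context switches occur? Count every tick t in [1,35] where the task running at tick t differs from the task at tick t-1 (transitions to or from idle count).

context switches = 11

t=0: L0/L1/L2 = ADE/-/- → run A
t=1: L0/L1/L2 = ADEG/-/- → run A
t=2: L0/L1/L2 = ADEGB/-/- → run A
t=3: L0/L1/L2 = ADEGBCF/-/- → run A
t=4: L0/L1/L2 = DEGBCF/A/- → run D
t=5: L0/L1/L2 = DEGBCF/A/- → run D
t=6: L0/L1/L2 = DEGBCF/A/- → run D
t=7: L0/L1/L2 = DEGBCF/A/- → run D
t=8: L0/L1/L2 = EGBCF/AD/- → run E
t=9: L0/L1/L2 = EGBCF/AD/- → run E
t=10: L0/L1/L2 = EGBCF/AD/- → run E
t=11: L0/L1/L2 = EGBCF/AD/- → run E
t=12: L0/L1/L2 = GBCF/ADE/- → run G
t=13: L0/L1/L2 = GBCF/ADE/- → run G
t=14: L0/L1/L2 = GBCF/ADE/- → run G
t=15: L0/L1/L2 = GBCF/ADE/- → run G
t=16: L0/L1/L2 = BCF/ADE/- → run B
t=17: L0/L1/L2 = BCF/ADE/- → run B
t=18: L0/L1/L2 = CF/ADE/- → run C
t=19: L0/L1/L2 = CF/ADE/- → run C
t=20: L0/L1/L2 = CF/ADE/- → run C
t=21: L0/L1/L2 = CF/ADE/- → run C
t=22: L0/L1/L2 = F/ADEC/- → run F
t=23: L0/L1/L2 = F/ADEC/- → run F
t=24: L0/L1/L2 = F/ADEC/- → run F
t=25: L0/L1/L2 = F/ADEC/- → run F
t=26: L0/L1/L2 = -/ADEC/- → run A
t=27: L0/L1/L2 = -/ADEC/- → run A
t=28: L0/L1/L2 = -/DEC/- → run D
t=29: L0/L1/L2 = -/EC/- → run E
t=30: L0/L1/L2 = -/EC/- → run E
t=31: L0/L1/L2 = -/C/- → run C
t=32: L0/L1/L2 = -/C/- → run C
t=33: (idle)
t=34: (idle)
t=35: (idle)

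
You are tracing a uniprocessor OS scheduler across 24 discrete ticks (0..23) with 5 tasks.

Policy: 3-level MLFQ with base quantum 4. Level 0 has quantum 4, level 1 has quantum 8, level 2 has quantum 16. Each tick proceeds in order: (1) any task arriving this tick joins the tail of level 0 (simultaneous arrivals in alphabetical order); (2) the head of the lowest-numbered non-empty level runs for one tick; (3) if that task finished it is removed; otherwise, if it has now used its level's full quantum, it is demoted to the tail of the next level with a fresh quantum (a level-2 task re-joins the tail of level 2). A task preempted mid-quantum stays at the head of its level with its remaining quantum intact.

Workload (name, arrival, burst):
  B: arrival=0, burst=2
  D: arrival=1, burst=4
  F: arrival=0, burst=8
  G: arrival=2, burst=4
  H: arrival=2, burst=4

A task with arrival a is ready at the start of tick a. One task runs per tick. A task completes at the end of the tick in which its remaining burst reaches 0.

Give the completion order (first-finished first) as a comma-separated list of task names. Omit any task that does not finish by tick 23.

t=0: L0/L1/L2 = BF/-/- → run B
t=1: L0/L1/L2 = BFD/-/- → run B
t=2: L0/L1/L2 = FDGH/-/- → run F
t=3: L0/L1/L2 = FDGH/-/- → run F
t=4: L0/L1/L2 = FDGH/-/- → run F
t=5: L0/L1/L2 = FDGH/-/- → run F
t=6: L0/L1/L2 = DGH/F/- → run D
t=7: L0/L1/L2 = DGH/F/- → run D
t=8: L0/L1/L2 = DGH/F/- → run D
t=9: L0/L1/L2 = DGH/F/- → run D
t=10: L0/L1/L2 = GH/F/- → run G
t=11: L0/L1/L2 = GH/F/- → run G
t=12: L0/L1/L2 = GH/F/- → run G
t=13: L0/L1/L2 = GH/F/- → run G
t=14: L0/L1/L2 = H/F/- → run H
t=15: L0/L1/L2 = H/F/- → run H
t=16: L0/L1/L2 = H/F/- → run H
t=17: L0/L1/L2 = H/F/- → run H
t=18: L0/L1/L2 = -/F/- → run F
t=19: L0/L1/L2 = -/F/- → run F
t=20: L0/L1/L2 = -/F/- → run F
t=21: L0/L1/L2 = -/F/- → run F
t=22: (idle)
t=23: (idle)

completion order = B, D, G, H, F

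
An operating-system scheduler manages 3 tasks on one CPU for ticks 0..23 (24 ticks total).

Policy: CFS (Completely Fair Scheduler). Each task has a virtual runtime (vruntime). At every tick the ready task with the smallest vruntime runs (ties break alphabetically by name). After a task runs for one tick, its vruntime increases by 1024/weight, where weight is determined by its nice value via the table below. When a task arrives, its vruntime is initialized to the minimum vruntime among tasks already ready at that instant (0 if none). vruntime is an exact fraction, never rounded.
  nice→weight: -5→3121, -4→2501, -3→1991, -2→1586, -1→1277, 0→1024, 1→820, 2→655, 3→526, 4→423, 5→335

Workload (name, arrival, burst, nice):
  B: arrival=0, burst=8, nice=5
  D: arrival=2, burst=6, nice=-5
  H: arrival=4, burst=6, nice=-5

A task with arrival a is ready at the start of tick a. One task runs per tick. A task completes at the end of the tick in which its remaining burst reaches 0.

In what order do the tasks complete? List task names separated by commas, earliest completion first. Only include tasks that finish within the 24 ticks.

t=0: vr[B=0] → run B
t=1: vr[B=1024/335] → run B
t=2: vr[B=2048/335 D=2048/335] → run B
t=3: vr[B=3072/335 D=2048/335] → run D
t=4: vr[B=3072/335 D=6734848/1045535 H=6734848/1045535] → run D
t=5: vr[B=3072/335 D=7077888/1045535 H=6734848/1045535] → run H
t=6: vr[B=3072/335 D=7077888/1045535 H=7077888/1045535] → run D
t=7: vr[B=3072/335 D=7420928/1045535 H=7077888/1045535] → run H
t=8: vr[B=3072/335 D=7420928/1045535 H=7420928/1045535] → run D
t=9: vr[B=3072/335 D=7763968/1045535 H=7420928/1045535] → run H
t=10: vr[B=3072/335 D=7763968/1045535 H=7763968/1045535] → run D
t=11: vr[B=3072/335 D=8107008/1045535 H=7763968/1045535] → run H
t=12: vr[B=3072/335 D=8107008/1045535 H=8107008/1045535] → run D
t=13: vr[B=3072/335 H=8107008/1045535] → run H
t=14: vr[B=3072/335 H=8450048/1045535] → run H
t=15: vr[B=3072/335] → run B
t=16: vr[B=4096/335] → run B
t=17: vr[B=1024/67] → run B
t=18: vr[B=6144/335] → run B
t=19: vr[B=7168/335] → run B
t=20: (idle)
t=21: (idle)
t=22: (idle)
t=23: (idle)

completion order = D, H, B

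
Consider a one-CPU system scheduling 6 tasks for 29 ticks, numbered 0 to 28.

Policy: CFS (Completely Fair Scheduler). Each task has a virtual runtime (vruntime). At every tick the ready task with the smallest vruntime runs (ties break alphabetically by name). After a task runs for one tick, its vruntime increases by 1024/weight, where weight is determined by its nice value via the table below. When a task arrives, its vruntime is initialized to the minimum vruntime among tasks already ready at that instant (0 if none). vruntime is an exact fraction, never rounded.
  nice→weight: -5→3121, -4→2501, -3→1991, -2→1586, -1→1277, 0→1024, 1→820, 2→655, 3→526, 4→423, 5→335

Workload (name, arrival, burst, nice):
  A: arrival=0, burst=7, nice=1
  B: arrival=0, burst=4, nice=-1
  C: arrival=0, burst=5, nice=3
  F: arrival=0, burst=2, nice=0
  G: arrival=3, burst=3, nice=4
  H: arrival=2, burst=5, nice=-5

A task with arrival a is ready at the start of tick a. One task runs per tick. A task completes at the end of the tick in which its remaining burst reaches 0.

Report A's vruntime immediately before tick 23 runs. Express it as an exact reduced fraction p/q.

vruntime(A, start of tick 23) = 256/41

t=0: vr[A=0 B=0 C=0 F=0] → run A
t=1: vr[A=256/205 B=0 C=0 F=0] → run B
t=2: vr[A=256/205 B=1024/1277 C=0 F=0 H=0] → run C
t=3: vr[A=256/205 B=1024/1277 C=512/263 F=0 G=0 H=0] → run F
t=4: vr[A=256/205 B=1024/1277 C=512/263 F=1 G=0 H=0] → run G
t=5: vr[A=256/205 B=1024/1277 C=512/263 F=1 G=1024/423 H=0] → run H
t=6: vr[A=256/205 B=1024/1277 C=512/263 F=1 G=1024/423 H=1024/3121] → run H
t=7: vr[A=256/205 B=1024/1277 C=512/263 F=1 G=1024/423 H=2048/3121] → run H
t=8: vr[A=256/205 B=1024/1277 C=512/263 F=1 G=1024/423 H=3072/3121] → run B
t=9: vr[A=256/205 B=2048/1277 C=512/263 F=1 G=1024/423 H=3072/3121] → run H
t=10: vr[A=256/205 B=2048/1277 C=512/263 F=1 G=1024/423 H=4096/3121] → run F
t=11: vr[A=256/205 B=2048/1277 C=512/263 G=1024/423 H=4096/3121] → run A
t=12: vr[A=512/205 B=2048/1277 C=512/263 G=1024/423 H=4096/3121] → run H
t=13: vr[A=512/205 B=2048/1277 C=512/263 G=1024/423] → run B
t=14: vr[A=512/205 B=3072/1277 C=512/263 G=1024/423] → run C
t=15: vr[A=512/205 B=3072/1277 C=1024/263 G=1024/423] → run B
t=16: vr[A=512/205 C=1024/263 G=1024/423] → run G
t=17: vr[A=512/205 C=1024/263 G=2048/423] → run A
t=18: vr[A=768/205 C=1024/263 G=2048/423] → run A
t=19: vr[A=1024/205 C=1024/263 G=2048/423] → run C
t=20: vr[A=1024/205 C=1536/263 G=2048/423] → run G
t=21: vr[A=1024/205 C=1536/263] → run A
t=22: vr[A=256/41 C=1536/263] → run C
t=23: vr[A=256/41 C=2048/263] → run A
t=24: vr[A=1536/205 C=2048/263] → run A
t=25: vr[C=2048/263] → run C
t=26: (idle)
t=27: (idle)
t=28: (idle)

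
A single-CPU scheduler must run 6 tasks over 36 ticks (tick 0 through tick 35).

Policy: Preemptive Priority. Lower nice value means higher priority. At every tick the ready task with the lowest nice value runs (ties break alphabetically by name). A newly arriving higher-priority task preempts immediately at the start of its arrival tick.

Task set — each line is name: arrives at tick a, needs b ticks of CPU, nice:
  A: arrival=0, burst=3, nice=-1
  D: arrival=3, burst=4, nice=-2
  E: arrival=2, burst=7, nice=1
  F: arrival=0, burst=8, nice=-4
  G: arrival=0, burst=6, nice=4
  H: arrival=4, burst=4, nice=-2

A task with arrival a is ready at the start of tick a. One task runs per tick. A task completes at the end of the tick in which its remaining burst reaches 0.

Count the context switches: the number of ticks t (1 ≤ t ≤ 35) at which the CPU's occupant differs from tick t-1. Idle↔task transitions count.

t=0: ready={A,F,G} → run F
t=1: ready={A,F,G} → run F
t=2: ready={A,E,F,G} → run F
t=3: ready={A,D,E,F,G} → run F
t=4: ready={A,D,E,F,G,H} → run F
t=5: ready={A,D,E,F,G,H} → run F
t=6: ready={A,D,E,F,G,H} → run F
t=7: ready={A,D,E,F,G,H} → run F
t=8: ready={A,D,E,G,H} → run D
t=9: ready={A,D,E,G,H} → run D
t=10: ready={A,D,E,G,H} → run D
t=11: ready={A,D,E,G,H} → run D
t=12: ready={A,E,G,H} → run H
t=13: ready={A,E,G,H} → run H
t=14: ready={A,E,G,H} → run H
t=15: ready={A,E,G,H} → run H
t=16: ready={A,E,G} → run A
t=17: ready={A,E,G} → run A
t=18: ready={A,E,G} → run A
t=19: ready={E,G} → run E
t=20: ready={E,G} → run E
t=21: ready={E,G} → run E
t=22: ready={E,G} → run E
t=23: ready={E,G} → run E
t=24: ready={E,G} → run E
t=25: ready={E,G} → run E
t=26: ready={G} → run G
t=27: ready={G} → run G
t=28: ready={G} → run G
t=29: ready={G} → run G
t=30: ready={G} → run G
t=31: ready={G} → run G
t=32: (idle)
t=33: (idle)
t=34: (idle)
t=35: (idle)

context switches = 6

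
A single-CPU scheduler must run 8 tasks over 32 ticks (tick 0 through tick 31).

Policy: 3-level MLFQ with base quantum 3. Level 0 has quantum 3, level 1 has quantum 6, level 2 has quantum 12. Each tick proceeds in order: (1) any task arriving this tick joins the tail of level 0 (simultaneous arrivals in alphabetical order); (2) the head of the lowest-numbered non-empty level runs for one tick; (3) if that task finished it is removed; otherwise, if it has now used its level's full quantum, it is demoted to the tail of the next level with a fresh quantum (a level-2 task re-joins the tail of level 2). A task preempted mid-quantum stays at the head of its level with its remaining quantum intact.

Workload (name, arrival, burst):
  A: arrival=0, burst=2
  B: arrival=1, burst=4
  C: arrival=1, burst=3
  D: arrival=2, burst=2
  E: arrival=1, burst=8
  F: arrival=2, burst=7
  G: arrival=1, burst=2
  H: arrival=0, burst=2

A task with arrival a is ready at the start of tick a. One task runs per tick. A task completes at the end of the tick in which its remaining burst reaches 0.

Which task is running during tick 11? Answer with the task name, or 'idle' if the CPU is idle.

running at tick 11 = E

t=0: L0/L1/L2 = AH/-/- → run A
t=1: L0/L1/L2 = AHBCEG/-/- → run A
t=2: L0/L1/L2 = HBCEGDF/-/- → run H
t=3: L0/L1/L2 = HBCEGDF/-/- → run H
t=4: L0/L1/L2 = BCEGDF/-/- → run B
t=5: L0/L1/L2 = BCEGDF/-/- → run B
t=6: L0/L1/L2 = BCEGDF/-/- → run B
t=7: L0/L1/L2 = CEGDF/B/- → run C
t=8: L0/L1/L2 = CEGDF/B/- → run C
t=9: L0/L1/L2 = CEGDF/B/- → run C
t=10: L0/L1/L2 = EGDF/B/- → run E
t=11: L0/L1/L2 = EGDF/B/- → run E
t=12: L0/L1/L2 = EGDF/B/- → run E
t=13: L0/L1/L2 = GDF/BE/- → run G
t=14: L0/L1/L2 = GDF/BE/- → run G
t=15: L0/L1/L2 = DF/BE/- → run D
t=16: L0/L1/L2 = DF/BE/- → run D
t=17: L0/L1/L2 = F/BE/- → run F
t=18: L0/L1/L2 = F/BE/- → run F
t=19: L0/L1/L2 = F/BE/- → run F
t=20: L0/L1/L2 = -/BEF/- → run B
t=21: L0/L1/L2 = -/EF/- → run E
t=22: L0/L1/L2 = -/EF/- → run E
t=23: L0/L1/L2 = -/EF/- → run E
t=24: L0/L1/L2 = -/EF/- → run E
t=25: L0/L1/L2 = -/EF/- → run E
t=26: L0/L1/L2 = -/F/- → run F
t=27: L0/L1/L2 = -/F/- → run F
t=28: L0/L1/L2 = -/F/- → run F
t=29: L0/L1/L2 = -/F/- → run F
t=30: (idle)
t=31: (idle)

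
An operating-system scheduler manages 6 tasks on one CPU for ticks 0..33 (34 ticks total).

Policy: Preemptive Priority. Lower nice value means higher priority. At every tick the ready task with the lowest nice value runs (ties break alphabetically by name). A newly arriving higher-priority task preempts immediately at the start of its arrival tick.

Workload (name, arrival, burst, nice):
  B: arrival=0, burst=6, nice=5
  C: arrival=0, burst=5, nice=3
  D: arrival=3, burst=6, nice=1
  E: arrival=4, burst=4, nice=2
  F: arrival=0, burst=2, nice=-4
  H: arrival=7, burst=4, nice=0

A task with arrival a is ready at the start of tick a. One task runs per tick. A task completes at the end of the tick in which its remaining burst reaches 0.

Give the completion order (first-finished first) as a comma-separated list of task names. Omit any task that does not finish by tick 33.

t=0: ready={B,C,F} → run F
t=1: ready={B,C,F} → run F
t=2: ready={B,C} → run C
t=3: ready={B,C,D} → run D
t=4: ready={B,C,D,E} → run D
t=5: ready={B,C,D,E} → run D
t=6: ready={B,C,D,E} → run D
t=7: ready={B,C,D,E,H} → run H
t=8: ready={B,C,D,E,H} → run H
t=9: ready={B,C,D,E,H} → run H
t=10: ready={B,C,D,E,H} → run H
t=11: ready={B,C,D,E} → run D
t=12: ready={B,C,D,E} → run D
t=13: ready={B,C,E} → run E
t=14: ready={B,C,E} → run E
t=15: ready={B,C,E} → run E
t=16: ready={B,C,E} → run E
t=17: ready={B,C} → run C
t=18: ready={B,C} → run C
t=19: ready={B,C} → run C
t=20: ready={B,C} → run C
t=21: ready={B} → run B
t=22: ready={B} → run B
t=23: ready={B} → run B
t=24: ready={B} → run B
t=25: ready={B} → run B
t=26: ready={B} → run B
t=27: (idle)
t=28: (idle)
t=29: (idle)
t=30: (idle)
t=31: (idle)
t=32: (idle)
t=33: (idle)

completion order = F, H, D, E, C, B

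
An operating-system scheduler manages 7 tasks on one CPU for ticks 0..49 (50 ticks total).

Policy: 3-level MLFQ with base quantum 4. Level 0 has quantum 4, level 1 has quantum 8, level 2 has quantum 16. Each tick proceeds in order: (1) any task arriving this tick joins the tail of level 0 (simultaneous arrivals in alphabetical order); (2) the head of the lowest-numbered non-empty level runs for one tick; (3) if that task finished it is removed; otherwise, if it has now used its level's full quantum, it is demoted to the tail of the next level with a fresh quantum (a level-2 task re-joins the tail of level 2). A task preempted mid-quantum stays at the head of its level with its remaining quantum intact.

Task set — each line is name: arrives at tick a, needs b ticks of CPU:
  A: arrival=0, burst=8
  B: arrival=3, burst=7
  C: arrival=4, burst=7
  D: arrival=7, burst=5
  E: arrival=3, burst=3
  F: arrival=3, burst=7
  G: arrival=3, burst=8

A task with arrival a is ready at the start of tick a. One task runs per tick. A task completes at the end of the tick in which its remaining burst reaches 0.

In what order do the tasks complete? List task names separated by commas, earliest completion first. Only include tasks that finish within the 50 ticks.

t=0: L0/L1/L2 = A/-/- → run A
t=1: L0/L1/L2 = A/-/- → run A
t=2: L0/L1/L2 = A/-/- → run A
t=3: L0/L1/L2 = ABEFG/-/- → run A
t=4: L0/L1/L2 = BEFGC/A/- → run B
t=5: L0/L1/L2 = BEFGC/A/- → run B
t=6: L0/L1/L2 = BEFGC/A/- → run B
t=7: L0/L1/L2 = BEFGCD/A/- → run B
t=8: L0/L1/L2 = EFGCD/AB/- → run E
t=9: L0/L1/L2 = EFGCD/AB/- → run E
t=10: L0/L1/L2 = EFGCD/AB/- → run E
t=11: L0/L1/L2 = FGCD/AB/- → run F
t=12: L0/L1/L2 = FGCD/AB/- → run F
t=13: L0/L1/L2 = FGCD/AB/- → run F
t=14: L0/L1/L2 = FGCD/AB/- → run F
t=15: L0/L1/L2 = GCD/ABF/- → run G
t=16: L0/L1/L2 = GCD/ABF/- → run G
t=17: L0/L1/L2 = GCD/ABF/- → run G
t=18: L0/L1/L2 = GCD/ABF/- → run G
t=19: L0/L1/L2 = CD/ABFG/- → run C
t=20: L0/L1/L2 = CD/ABFG/- → run C
t=21: L0/L1/L2 = CD/ABFG/- → run C
t=22: L0/L1/L2 = CD/ABFG/- → run C
t=23: L0/L1/L2 = D/ABFGC/- → run D
t=24: L0/L1/L2 = D/ABFGC/- → run D
t=25: L0/L1/L2 = D/ABFGC/- → run D
t=26: L0/L1/L2 = D/ABFGC/- → run D
t=27: L0/L1/L2 = -/ABFGCD/- → run A
t=28: L0/L1/L2 = -/ABFGCD/- → run A
t=29: L0/L1/L2 = -/ABFGCD/- → run A
t=30: L0/L1/L2 = -/ABFGCD/- → run A
t=31: L0/L1/L2 = -/BFGCD/- → run B
t=32: L0/L1/L2 = -/BFGCD/- → run B
t=33: L0/L1/L2 = -/BFGCD/- → run B
t=34: L0/L1/L2 = -/FGCD/- → run F
t=35: L0/L1/L2 = -/FGCD/- → run F
t=36: L0/L1/L2 = -/FGCD/- → run F
t=37: L0/L1/L2 = -/GCD/- → run G
t=38: L0/L1/L2 = -/GCD/- → run G
t=39: L0/L1/L2 = -/GCD/- → run G
t=40: L0/L1/L2 = -/GCD/- → run G
t=41: L0/L1/L2 = -/CD/- → run C
t=42: L0/L1/L2 = -/CD/- → run C
t=43: L0/L1/L2 = -/CD/- → run C
t=44: L0/L1/L2 = -/D/- → run D
t=45: (idle)
t=46: (idle)
t=47: (idle)
t=48: (idle)
t=49: (idle)

completion order = E, A, B, F, G, C, D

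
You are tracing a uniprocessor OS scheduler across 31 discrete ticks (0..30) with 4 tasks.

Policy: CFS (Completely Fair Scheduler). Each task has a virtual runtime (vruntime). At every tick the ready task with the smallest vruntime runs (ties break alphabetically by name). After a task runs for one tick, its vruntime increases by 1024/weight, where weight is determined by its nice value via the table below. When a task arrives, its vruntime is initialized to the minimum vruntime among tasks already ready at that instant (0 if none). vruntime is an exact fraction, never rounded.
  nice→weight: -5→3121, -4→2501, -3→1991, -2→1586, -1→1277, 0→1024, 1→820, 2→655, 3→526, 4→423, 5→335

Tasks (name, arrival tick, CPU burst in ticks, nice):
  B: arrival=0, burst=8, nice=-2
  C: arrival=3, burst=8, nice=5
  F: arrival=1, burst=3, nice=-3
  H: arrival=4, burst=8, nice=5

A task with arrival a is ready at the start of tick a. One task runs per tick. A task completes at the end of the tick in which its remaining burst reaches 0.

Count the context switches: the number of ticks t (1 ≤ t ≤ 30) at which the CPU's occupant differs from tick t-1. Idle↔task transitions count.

t=0: vr[B=0] → run B
t=1: vr[B=512/793 F=512/793] → run B
t=2: vr[B=1024/793 F=512/793] → run F
t=3: vr[B=1024/793 C=1831424/1578863 F=1831424/1578863] → run C
t=4: vr[B=1024/793 C=2230282752/528919105 F=1831424/1578863 H=1831424/1578863] → run F
t=5: vr[B=1024/793 C=2230282752/528919105 F=2643456/1578863 H=1831424/1578863] → run H
t=6: vr[B=1024/793 C=2230282752/528919105 F=2643456/1578863 H=2230282752/528919105] → run B
t=7: vr[B=1536/793 C=2230282752/528919105 F=2643456/1578863 H=2230282752/528919105] → run F
t=8: vr[B=1536/793 C=2230282752/528919105 H=2230282752/528919105] → run B
t=9: vr[B=2048/793 C=2230282752/528919105 H=2230282752/528919105] → run B
t=10: vr[B=2560/793 C=2230282752/528919105 H=2230282752/528919105] → run B
t=11: vr[B=3072/793 C=2230282752/528919105 H=2230282752/528919105] → run B
t=12: vr[B=3584/793 C=2230282752/528919105 H=2230282752/528919105] → run C
t=13: vr[B=3584/793 C=3847038464/528919105 H=2230282752/528919105] → run H
t=14: vr[B=3584/793 C=3847038464/528919105 H=3847038464/528919105] → run B
t=15: vr[C=3847038464/528919105 H=3847038464/528919105] → run C
t=16: vr[C=5463794176/528919105 H=3847038464/528919105] → run H
t=17: vr[C=5463794176/528919105 H=5463794176/528919105] → run C
t=18: vr[C=7080549888/528919105 H=5463794176/528919105] → run H
t=19: vr[C=7080549888/528919105 H=7080549888/528919105] → run C
t=20: vr[C=1739461120/105783821 H=7080549888/528919105] → run H
t=21: vr[C=1739461120/105783821 H=1739461120/105783821] → run C
t=22: vr[C=10314061312/528919105 H=1739461120/105783821] → run H
t=23: vr[C=10314061312/528919105 H=10314061312/528919105] → run C
t=24: vr[C=11930817024/528919105 H=10314061312/528919105] → run H
t=25: vr[C=11930817024/528919105 H=11930817024/528919105] → run C
t=26: vr[H=11930817024/528919105] → run H
t=27: (idle)
t=28: (idle)
t=29: (idle)
t=30: (idle)

context switches = 23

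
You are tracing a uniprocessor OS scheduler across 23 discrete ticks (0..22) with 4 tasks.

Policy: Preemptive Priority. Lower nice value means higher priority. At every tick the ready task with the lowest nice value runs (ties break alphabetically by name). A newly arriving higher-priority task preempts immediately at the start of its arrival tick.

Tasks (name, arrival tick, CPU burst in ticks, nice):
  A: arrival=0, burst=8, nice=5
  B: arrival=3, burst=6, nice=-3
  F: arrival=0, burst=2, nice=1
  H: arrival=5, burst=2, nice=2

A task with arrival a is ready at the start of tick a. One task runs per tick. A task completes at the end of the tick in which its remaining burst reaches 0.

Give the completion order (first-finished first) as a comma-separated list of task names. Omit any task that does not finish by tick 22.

completion order = F, B, H, A

t=0: ready={A,F} → run F
t=1: ready={A,F} → run F
t=2: ready={A} → run A
t=3: ready={A,B} → run B
t=4: ready={A,B} → run B
t=5: ready={A,B,H} → run B
t=6: ready={A,B,H} → run B
t=7: ready={A,B,H} → run B
t=8: ready={A,B,H} → run B
t=9: ready={A,H} → run H
t=10: ready={A,H} → run H
t=11: ready={A} → run A
t=12: ready={A} → run A
t=13: ready={A} → run A
t=14: ready={A} → run A
t=15: ready={A} → run A
t=16: ready={A} → run A
t=17: ready={A} → run A
t=18: (idle)
t=19: (idle)
t=20: (idle)
t=21: (idle)
t=22: (idle)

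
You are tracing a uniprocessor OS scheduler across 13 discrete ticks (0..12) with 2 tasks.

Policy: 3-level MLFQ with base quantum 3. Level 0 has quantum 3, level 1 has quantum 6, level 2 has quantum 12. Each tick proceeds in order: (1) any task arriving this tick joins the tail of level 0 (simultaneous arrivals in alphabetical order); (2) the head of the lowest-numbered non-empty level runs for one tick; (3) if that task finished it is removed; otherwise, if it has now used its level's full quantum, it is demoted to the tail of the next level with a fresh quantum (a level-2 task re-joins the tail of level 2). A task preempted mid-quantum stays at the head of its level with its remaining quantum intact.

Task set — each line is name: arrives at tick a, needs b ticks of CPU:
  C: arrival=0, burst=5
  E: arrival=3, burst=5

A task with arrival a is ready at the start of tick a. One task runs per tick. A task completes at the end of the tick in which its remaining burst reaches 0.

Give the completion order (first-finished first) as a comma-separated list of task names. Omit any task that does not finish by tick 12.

completion order = C, E

t=0: L0/L1/L2 = C/-/- → run C
t=1: L0/L1/L2 = C/-/- → run C
t=2: L0/L1/L2 = C/-/- → run C
t=3: L0/L1/L2 = E/C/- → run E
t=4: L0/L1/L2 = E/C/- → run E
t=5: L0/L1/L2 = E/C/- → run E
t=6: L0/L1/L2 = -/CE/- → run C
t=7: L0/L1/L2 = -/CE/- → run C
t=8: L0/L1/L2 = -/E/- → run E
t=9: L0/L1/L2 = -/E/- → run E
t=10: (idle)
t=11: (idle)
t=12: (idle)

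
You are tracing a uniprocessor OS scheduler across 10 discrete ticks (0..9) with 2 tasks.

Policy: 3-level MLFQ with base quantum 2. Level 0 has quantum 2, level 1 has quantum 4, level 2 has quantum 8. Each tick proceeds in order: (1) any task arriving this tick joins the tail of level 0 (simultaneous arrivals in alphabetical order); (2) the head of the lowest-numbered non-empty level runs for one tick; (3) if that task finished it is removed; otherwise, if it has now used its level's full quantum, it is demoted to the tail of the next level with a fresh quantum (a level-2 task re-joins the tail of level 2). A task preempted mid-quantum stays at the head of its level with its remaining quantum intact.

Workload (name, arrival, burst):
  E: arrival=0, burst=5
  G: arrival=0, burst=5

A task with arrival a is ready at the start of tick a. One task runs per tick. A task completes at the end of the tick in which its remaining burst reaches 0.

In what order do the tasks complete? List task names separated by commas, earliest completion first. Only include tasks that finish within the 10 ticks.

t=0: L0/L1/L2 = EG/-/- → run E
t=1: L0/L1/L2 = EG/-/- → run E
t=2: L0/L1/L2 = G/E/- → run G
t=3: L0/L1/L2 = G/E/- → run G
t=4: L0/L1/L2 = -/EG/- → run E
t=5: L0/L1/L2 = -/EG/- → run E
t=6: L0/L1/L2 = -/EG/- → run E
t=7: L0/L1/L2 = -/G/- → run G
t=8: L0/L1/L2 = -/G/- → run G
t=9: L0/L1/L2 = -/G/- → run G

completion order = E, G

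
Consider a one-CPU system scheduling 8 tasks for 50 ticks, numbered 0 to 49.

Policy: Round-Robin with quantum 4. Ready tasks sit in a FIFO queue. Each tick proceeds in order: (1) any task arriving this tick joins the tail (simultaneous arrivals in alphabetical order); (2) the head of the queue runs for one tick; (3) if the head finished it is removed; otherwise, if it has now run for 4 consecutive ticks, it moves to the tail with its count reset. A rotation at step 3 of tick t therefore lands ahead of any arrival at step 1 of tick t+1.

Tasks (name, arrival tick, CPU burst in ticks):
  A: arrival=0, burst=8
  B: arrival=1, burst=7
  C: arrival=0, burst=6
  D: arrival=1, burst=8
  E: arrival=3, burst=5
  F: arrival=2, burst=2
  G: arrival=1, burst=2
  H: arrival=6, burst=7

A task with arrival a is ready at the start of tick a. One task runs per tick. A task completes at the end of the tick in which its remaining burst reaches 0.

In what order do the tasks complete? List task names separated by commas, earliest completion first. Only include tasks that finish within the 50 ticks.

completion order = G, F, A, C, B, D, E, H

t=0: queue=[A,C] q_used=0 → run A
t=1: queue=[A,C,B,D,G] q_used=1 → run A
t=2: queue=[A,C,B,D,G,F] q_used=2 → run A
t=3: queue=[A,C,B,D,G,F,E] q_used=3 → run A
t=4: queue=[C,B,D,G,F,E,A] q_used=0 → run C
t=5: queue=[C,B,D,G,F,E,A] q_used=1 → run C
t=6: queue=[C,B,D,G,F,E,A,H] q_used=2 → run C
t=7: queue=[C,B,D,G,F,E,A,H] q_used=3 → run C
t=8: queue=[B,D,G,F,E,A,H,C] q_used=0 → run B
t=9: queue=[B,D,G,F,E,A,H,C] q_used=1 → run B
t=10: queue=[B,D,G,F,E,A,H,C] q_used=2 → run B
t=11: queue=[B,D,G,F,E,A,H,C] q_used=3 → run B
t=12: queue=[D,G,F,E,A,H,C,B] q_used=0 → run D
t=13: queue=[D,G,F,E,A,H,C,B] q_used=1 → run D
t=14: queue=[D,G,F,E,A,H,C,B] q_used=2 → run D
t=15: queue=[D,G,F,E,A,H,C,B] q_used=3 → run D
t=16: queue=[G,F,E,A,H,C,B,D] q_used=0 → run G
t=17: queue=[G,F,E,A,H,C,B,D] q_used=1 → run G
t=18: queue=[F,E,A,H,C,B,D] q_used=0 → run F
t=19: queue=[F,E,A,H,C,B,D] q_used=1 → run F
t=20: queue=[E,A,H,C,B,D] q_used=0 → run E
t=21: queue=[E,A,H,C,B,D] q_used=1 → run E
t=22: queue=[E,A,H,C,B,D] q_used=2 → run E
t=23: queue=[E,A,H,C,B,D] q_used=3 → run E
t=24: queue=[A,H,C,B,D,E] q_used=0 → run A
t=25: queue=[A,H,C,B,D,E] q_used=1 → run A
t=26: queue=[A,H,C,B,D,E] q_used=2 → run A
t=27: queue=[A,H,C,B,D,E] q_used=3 → run A
t=28: queue=[H,C,B,D,E] q_used=0 → run H
t=29: queue=[H,C,B,D,E] q_used=1 → run H
t=30: queue=[H,C,B,D,E] q_used=2 → run H
t=31: queue=[H,C,B,D,E] q_used=3 → run H
t=32: queue=[C,B,D,E,H] q_used=0 → run C
t=33: queue=[C,B,D,E,H] q_used=1 → run C
t=34: queue=[B,D,E,H] q_used=0 → run B
t=35: queue=[B,D,E,H] q_used=1 → run B
t=36: queue=[B,D,E,H] q_used=2 → run B
t=37: queue=[D,E,H] q_used=0 → run D
t=38: queue=[D,E,H] q_used=1 → run D
t=39: queue=[D,E,H] q_used=2 → run D
t=40: queue=[D,E,H] q_used=3 → run D
t=41: queue=[E,H] q_used=0 → run E
t=42: queue=[H] q_used=0 → run H
t=43: queue=[H] q_used=1 → run H
t=44: queue=[H] q_used=2 → run H
t=45: (idle)
t=46: (idle)
t=47: (idle)
t=48: (idle)
t=49: (idle)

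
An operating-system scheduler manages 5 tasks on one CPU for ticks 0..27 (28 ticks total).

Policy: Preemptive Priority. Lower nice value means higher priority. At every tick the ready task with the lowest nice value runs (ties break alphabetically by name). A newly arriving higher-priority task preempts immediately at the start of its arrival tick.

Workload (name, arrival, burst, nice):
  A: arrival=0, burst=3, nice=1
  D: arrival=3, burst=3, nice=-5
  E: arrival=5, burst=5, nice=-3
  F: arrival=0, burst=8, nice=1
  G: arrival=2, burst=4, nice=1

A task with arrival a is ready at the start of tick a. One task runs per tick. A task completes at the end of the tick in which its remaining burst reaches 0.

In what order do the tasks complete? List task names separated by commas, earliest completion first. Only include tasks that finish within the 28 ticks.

t=0: ready={A,F} → run A
t=1: ready={A,F} → run A
t=2: ready={A,F,G} → run A
t=3: ready={D,F,G} → run D
t=4: ready={D,F,G} → run D
t=5: ready={D,E,F,G} → run D
t=6: ready={E,F,G} → run E
t=7: ready={E,F,G} → run E
t=8: ready={E,F,G} → run E
t=9: ready={E,F,G} → run E
t=10: ready={E,F,G} → run E
t=11: ready={F,G} → run F
t=12: ready={F,G} → run F
t=13: ready={F,G} → run F
t=14: ready={F,G} → run F
t=15: ready={F,G} → run F
t=16: ready={F,G} → run F
t=17: ready={F,G} → run F
t=18: ready={F,G} → run F
t=19: ready={G} → run G
t=20: ready={G} → run G
t=21: ready={G} → run G
t=22: ready={G} → run G
t=23: (idle)
t=24: (idle)
t=25: (idle)
t=26: (idle)
t=27: (idle)

completion order = A, D, E, F, G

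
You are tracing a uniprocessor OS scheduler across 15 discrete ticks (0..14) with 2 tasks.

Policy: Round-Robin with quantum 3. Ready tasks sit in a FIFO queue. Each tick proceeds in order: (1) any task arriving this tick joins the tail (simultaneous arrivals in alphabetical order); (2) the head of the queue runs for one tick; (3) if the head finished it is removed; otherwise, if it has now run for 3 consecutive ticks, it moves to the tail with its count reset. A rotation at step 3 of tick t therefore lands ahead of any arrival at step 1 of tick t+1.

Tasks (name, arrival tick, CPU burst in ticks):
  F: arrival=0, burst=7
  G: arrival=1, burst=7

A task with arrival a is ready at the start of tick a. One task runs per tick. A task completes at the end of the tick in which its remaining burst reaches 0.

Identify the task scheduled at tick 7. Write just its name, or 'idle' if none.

running at tick 7 = F

t=0: queue=[F] q_used=0 → run F
t=1: queue=[F,G] q_used=1 → run F
t=2: queue=[F,G] q_used=2 → run F
t=3: queue=[G,F] q_used=0 → run G
t=4: queue=[G,F] q_used=1 → run G
t=5: queue=[G,F] q_used=2 → run G
t=6: queue=[F,G] q_used=0 → run F
t=7: queue=[F,G] q_used=1 → run F
t=8: queue=[F,G] q_used=2 → run F
t=9: queue=[G,F] q_used=0 → run G
t=10: queue=[G,F] q_used=1 → run G
t=11: queue=[G,F] q_used=2 → run G
t=12: queue=[F,G] q_used=0 → run F
t=13: queue=[G] q_used=0 → run G
t=14: (idle)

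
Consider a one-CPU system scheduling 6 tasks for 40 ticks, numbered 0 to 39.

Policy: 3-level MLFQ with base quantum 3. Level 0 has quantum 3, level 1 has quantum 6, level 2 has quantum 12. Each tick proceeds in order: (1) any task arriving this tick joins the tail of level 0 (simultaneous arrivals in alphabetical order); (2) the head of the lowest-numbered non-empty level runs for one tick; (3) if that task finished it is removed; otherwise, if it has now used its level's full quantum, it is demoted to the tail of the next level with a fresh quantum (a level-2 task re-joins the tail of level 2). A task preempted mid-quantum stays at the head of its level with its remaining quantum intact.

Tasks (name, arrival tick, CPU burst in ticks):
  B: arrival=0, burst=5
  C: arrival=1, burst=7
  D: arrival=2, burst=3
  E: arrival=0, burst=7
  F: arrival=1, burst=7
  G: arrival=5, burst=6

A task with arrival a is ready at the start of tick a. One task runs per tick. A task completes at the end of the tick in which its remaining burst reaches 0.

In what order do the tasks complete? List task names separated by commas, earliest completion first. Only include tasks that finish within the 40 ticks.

completion order = D, B, E, C, F, G

t=0: L0/L1/L2 = BE/-/- → run B
t=1: L0/L1/L2 = BECF/-/- → run B
t=2: L0/L1/L2 = BECFD/-/- → run B
t=3: L0/L1/L2 = ECFD/B/- → run E
t=4: L0/L1/L2 = ECFD/B/- → run E
t=5: L0/L1/L2 = ECFDG/B/- → run E
t=6: L0/L1/L2 = CFDG/BE/- → run C
t=7: L0/L1/L2 = CFDG/BE/- → run C
t=8: L0/L1/L2 = CFDG/BE/- → run C
t=9: L0/L1/L2 = FDG/BEC/- → run F
t=10: L0/L1/L2 = FDG/BEC/- → run F
t=11: L0/L1/L2 = FDG/BEC/- → run F
t=12: L0/L1/L2 = DG/BECF/- → run D
t=13: L0/L1/L2 = DG/BECF/- → run D
t=14: L0/L1/L2 = DG/BECF/- → run D
t=15: L0/L1/L2 = G/BECF/- → run G
t=16: L0/L1/L2 = G/BECF/- → run G
t=17: L0/L1/L2 = G/BECF/- → run G
t=18: L0/L1/L2 = -/BECFG/- → run B
t=19: L0/L1/L2 = -/BECFG/- → run B
t=20: L0/L1/L2 = -/ECFG/- → run E
t=21: L0/L1/L2 = -/ECFG/- → run E
t=22: L0/L1/L2 = -/ECFG/- → run E
t=23: L0/L1/L2 = -/ECFG/- → run E
t=24: L0/L1/L2 = -/CFG/- → run C
t=25: L0/L1/L2 = -/CFG/- → run C
t=26: L0/L1/L2 = -/CFG/- → run C
t=27: L0/L1/L2 = -/CFG/- → run C
t=28: L0/L1/L2 = -/FG/- → run F
t=29: L0/L1/L2 = -/FG/- → run F
t=30: L0/L1/L2 = -/FG/- → run F
t=31: L0/L1/L2 = -/FG/- → run F
t=32: L0/L1/L2 = -/G/- → run G
t=33: L0/L1/L2 = -/G/- → run G
t=34: L0/L1/L2 = -/G/- → run G
t=35: (idle)
t=36: (idle)
t=37: (idle)
t=38: (idle)
t=39: (idle)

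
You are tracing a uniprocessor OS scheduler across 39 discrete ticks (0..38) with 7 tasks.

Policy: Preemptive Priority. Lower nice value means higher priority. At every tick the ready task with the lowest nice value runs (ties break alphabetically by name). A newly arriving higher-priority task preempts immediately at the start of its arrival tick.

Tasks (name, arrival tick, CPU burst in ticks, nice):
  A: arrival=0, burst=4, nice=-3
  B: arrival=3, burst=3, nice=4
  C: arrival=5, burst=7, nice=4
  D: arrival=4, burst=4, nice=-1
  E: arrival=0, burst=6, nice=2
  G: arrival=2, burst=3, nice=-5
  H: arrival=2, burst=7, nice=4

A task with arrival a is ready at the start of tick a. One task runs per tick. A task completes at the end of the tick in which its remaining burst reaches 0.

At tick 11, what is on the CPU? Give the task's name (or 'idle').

t=0: ready={A,E} → run A
t=1: ready={A,E} → run A
t=2: ready={A,E,G,H} → run G
t=3: ready={A,B,E,G,H} → run G
t=4: ready={A,B,D,E,G,H} → run G
t=5: ready={A,B,C,D,E,H} → run A
t=6: ready={A,B,C,D,E,H} → run A
t=7: ready={B,C,D,E,H} → run D
t=8: ready={B,C,D,E,H} → run D
t=9: ready={B,C,D,E,H} → run D
t=10: ready={B,C,D,E,H} → run D
t=11: ready={B,C,E,H} → run E
t=12: ready={B,C,E,H} → run E
t=13: ready={B,C,E,H} → run E
t=14: ready={B,C,E,H} → run E
t=15: ready={B,C,E,H} → run E
t=16: ready={B,C,E,H} → run E
t=17: ready={B,C,H} → run B
t=18: ready={B,C,H} → run B
t=19: ready={B,C,H} → run B
t=20: ready={C,H} → run C
t=21: ready={C,H} → run C
t=22: ready={C,H} → run C
t=23: ready={C,H} → run C
t=24: ready={C,H} → run C
t=25: ready={C,H} → run C
t=26: ready={C,H} → run C
t=27: ready={H} → run H
t=28: ready={H} → run H
t=29: ready={H} → run H
t=30: ready={H} → run H
t=31: ready={H} → run H
t=32: ready={H} → run H
t=33: ready={H} → run H
t=34: (idle)
t=35: (idle)
t=36: (idle)
t=37: (idle)
t=38: (idle)

running at tick 11 = E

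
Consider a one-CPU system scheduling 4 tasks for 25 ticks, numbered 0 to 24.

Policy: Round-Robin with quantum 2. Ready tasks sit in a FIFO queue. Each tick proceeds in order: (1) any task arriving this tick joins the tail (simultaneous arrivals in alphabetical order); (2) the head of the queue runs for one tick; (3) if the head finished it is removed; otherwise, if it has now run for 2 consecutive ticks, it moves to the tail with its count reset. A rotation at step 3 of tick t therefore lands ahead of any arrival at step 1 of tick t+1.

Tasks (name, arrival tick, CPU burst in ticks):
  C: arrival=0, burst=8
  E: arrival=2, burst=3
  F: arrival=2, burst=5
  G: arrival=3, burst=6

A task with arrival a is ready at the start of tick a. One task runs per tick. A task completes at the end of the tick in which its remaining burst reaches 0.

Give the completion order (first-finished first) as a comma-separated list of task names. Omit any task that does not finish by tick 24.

completion order = E, C, F, G

t=0: queue=[C] q_used=0 → run C
t=1: queue=[C] q_used=1 → run C
t=2: queue=[C,E,F] q_used=0 → run C
t=3: queue=[C,E,F,G] q_used=1 → run C
t=4: queue=[E,F,G,C] q_used=0 → run E
t=5: queue=[E,F,G,C] q_used=1 → run E
t=6: queue=[F,G,C,E] q_used=0 → run F
t=7: queue=[F,G,C,E] q_used=1 → run F
t=8: queue=[G,C,E,F] q_used=0 → run G
t=9: queue=[G,C,E,F] q_used=1 → run G
t=10: queue=[C,E,F,G] q_used=0 → run C
t=11: queue=[C,E,F,G] q_used=1 → run C
t=12: queue=[E,F,G,C] q_used=0 → run E
t=13: queue=[F,G,C] q_used=0 → run F
t=14: queue=[F,G,C] q_used=1 → run F
t=15: queue=[G,C,F] q_used=0 → run G
t=16: queue=[G,C,F] q_used=1 → run G
t=17: queue=[C,F,G] q_used=0 → run C
t=18: queue=[C,F,G] q_used=1 → run C
t=19: queue=[F,G] q_used=0 → run F
t=20: queue=[G] q_used=0 → run G
t=21: queue=[G] q_used=1 → run G
t=22: (idle)
t=23: (idle)
t=24: (idle)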